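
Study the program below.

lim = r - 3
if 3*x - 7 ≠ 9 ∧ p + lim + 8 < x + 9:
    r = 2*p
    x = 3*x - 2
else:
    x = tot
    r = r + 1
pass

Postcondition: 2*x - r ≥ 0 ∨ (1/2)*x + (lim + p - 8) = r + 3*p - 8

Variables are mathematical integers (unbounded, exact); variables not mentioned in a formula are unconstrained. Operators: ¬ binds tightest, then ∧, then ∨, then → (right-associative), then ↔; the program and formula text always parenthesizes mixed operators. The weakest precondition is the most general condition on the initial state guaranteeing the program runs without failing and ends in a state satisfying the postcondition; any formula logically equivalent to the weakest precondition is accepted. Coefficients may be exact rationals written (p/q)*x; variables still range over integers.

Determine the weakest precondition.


Working backward. After the program, the postcondition 2*x - r ≥ 0 ∨ (1/2)*x + (lim + p - 8) = r + 3*p - 8 must hold; in canonical form it is 2*x ≥ r ∨ lim + (1/2)*x = 2*p + r.
Before skip: 2*x ≥ r ∨ lim + (1/2)*x = 2*p + r
Then branch requires 6*x ≥ 2*p + 4 ∨ lim + (3/2)*x = 4*p + 1; else branch requires 2*tot ≥ r + 1 ∨ lim + (1/2)*tot = 2*p + r + 1.
Before the if: ((3*x ≠ 16 ∧ lim + p < x + 1) → (6*x ≥ 2*p + 4 ∨ lim + (3/2)*x = 4*p + 1)) ∧ ((¬(3*x ≠ 16 ∧ lim + p < x + 1)) → (2*tot ≥ r + 1 ∨ lim + (1/2)*tot = 2*p + r + 1))
Before lim := r - 3: ((3*x ≠ 16 ∧ p + r < x + 4) → (6*x ≥ 2*p + 4 ∨ r + (3/2)*x = 4*p + 4)) ∧ ((¬(3*x ≠ 16 ∧ p + r < x + 4)) → (2*tot ≥ r + 1 ∨ (1/2)*tot = 2*p + 4))
Answer: WP = ((3*x ≠ 16 ∧ p + r < x + 4) → (6*x ≥ 2*p + 4 ∨ r + (3/2)*x = 4*p + 4)) ∧ ((¬(3*x ≠ 16 ∧ p + r < x + 4)) → (2*tot ≥ r + 1 ∨ (1/2)*tot = 2*p + 4))


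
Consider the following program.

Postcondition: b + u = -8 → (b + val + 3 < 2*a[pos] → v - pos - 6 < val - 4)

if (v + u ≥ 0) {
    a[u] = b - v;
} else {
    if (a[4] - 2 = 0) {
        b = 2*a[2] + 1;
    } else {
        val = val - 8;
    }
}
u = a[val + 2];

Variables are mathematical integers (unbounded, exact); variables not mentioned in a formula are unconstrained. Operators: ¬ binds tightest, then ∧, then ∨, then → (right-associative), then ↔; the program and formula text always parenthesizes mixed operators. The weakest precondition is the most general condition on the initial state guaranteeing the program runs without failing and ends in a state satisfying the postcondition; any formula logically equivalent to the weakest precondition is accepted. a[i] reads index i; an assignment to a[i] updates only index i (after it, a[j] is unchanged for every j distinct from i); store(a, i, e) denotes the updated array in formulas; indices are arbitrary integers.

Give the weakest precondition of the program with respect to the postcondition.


Working backward. After the program, the postcondition b + u = -8 → (b + val + 3 < 2*a[pos] → v - pos - 6 < val - 4) must hold; in canonical form it is b + u = -8 → (b + val < 2*a[pos] - 3 → v < pos + val + 2).
Before u := a[val + 2]: a[val + 2] + b = -8 → (b + val < 2*a[pos] - 3 → v < pos + val + 2)
Then branch requires store(a, u, b - v)[val + 2] + b = -8 → (b + val < 2*store(a, u, b - v)[pos] - 3 → v < pos + val + 2); else branch requires (a[4] = 2 → (a[val + 2] + 2*a[2] = -9 → (2*a[2] + val < 2*a[pos] - 4 → v < pos + val + 2))) ∧ ((¬(a[4] = 2)) → (a[val - 6] + b = -8 → (b + val < 2*a[pos] + 5 → v < pos + val - 6))).
Before the if: (u + v ≥ 0 → (store(a, u, b - v)[val + 2] + b = -8 → (b + val < 2*store(a, u, b - v)[pos] - 3 → v < pos + val + 2))) ∧ ((¬(u + v ≥ 0)) → ((a[4] = 2 → (a[val + 2] + 2*a[2] = -9 → (2*a[2] + val < 2*a[pos] - 4 → v < pos + val + 2))) ∧ ((¬(a[4] = 2)) → (a[val - 6] + b = -8 → (b + val < 2*a[pos] + 5 → v < pos + val - 6)))))
Answer: WP = (u + v ≥ 0 → (store(a, u, b - v)[val + 2] + b = -8 → (b + val < 2*store(a, u, b - v)[pos] - 3 → v < pos + val + 2))) ∧ ((¬(u + v ≥ 0)) → ((a[4] = 2 → (a[val + 2] + 2*a[2] = -9 → (2*a[2] + val < 2*a[pos] - 4 → v < pos + val + 2))) ∧ ((¬(a[4] = 2)) → (a[val - 6] + b = -8 → (b + val < 2*a[pos] + 5 → v < pos + val - 6)))))


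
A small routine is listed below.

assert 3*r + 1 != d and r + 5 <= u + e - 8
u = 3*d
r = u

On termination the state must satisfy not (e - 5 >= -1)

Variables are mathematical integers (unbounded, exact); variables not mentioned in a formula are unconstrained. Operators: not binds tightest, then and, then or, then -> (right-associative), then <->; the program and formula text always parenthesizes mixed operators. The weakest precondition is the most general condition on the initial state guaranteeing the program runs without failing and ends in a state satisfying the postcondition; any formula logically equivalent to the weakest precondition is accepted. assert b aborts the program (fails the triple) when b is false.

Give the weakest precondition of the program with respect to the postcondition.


Working backward. After the program, the postcondition not (e - 5 >= -1) must hold; in canonical form it is not (e >= 4).
Before r := u: not (e >= 4)
Before u := 3*d: not (e >= 4)
Before assert 3*r + 1 != d and r + 5 <= u + e - 8: 3*r != d - 1 and r <= e + u - 13 and (not (e >= 4))
Answer: WP = 3*r != d - 1 and r <= e + u - 13 and (not (e >= 4))


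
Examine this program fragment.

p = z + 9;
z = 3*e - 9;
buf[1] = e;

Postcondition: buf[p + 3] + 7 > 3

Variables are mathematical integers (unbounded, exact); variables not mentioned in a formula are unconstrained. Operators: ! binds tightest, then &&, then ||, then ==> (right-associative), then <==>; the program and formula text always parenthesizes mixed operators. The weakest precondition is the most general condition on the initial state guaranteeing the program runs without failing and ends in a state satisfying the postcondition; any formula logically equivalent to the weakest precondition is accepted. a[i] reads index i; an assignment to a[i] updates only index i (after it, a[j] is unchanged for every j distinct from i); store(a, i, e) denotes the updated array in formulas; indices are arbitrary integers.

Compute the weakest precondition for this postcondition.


Working backward. After the program, the postcondition buf[p + 3] + 7 > 3 must hold; in canonical form it is buf[p + 3] > -4.
Before buf[1] := e: store(buf, 1, e)[p + 3] > -4
Before z := 3*e - 9: store(buf, 1, e)[p + 3] > -4
Before p := z + 9: store(buf, 1, e)[z + 12] > -4
Answer: WP = store(buf, 1, e)[z + 12] > -4


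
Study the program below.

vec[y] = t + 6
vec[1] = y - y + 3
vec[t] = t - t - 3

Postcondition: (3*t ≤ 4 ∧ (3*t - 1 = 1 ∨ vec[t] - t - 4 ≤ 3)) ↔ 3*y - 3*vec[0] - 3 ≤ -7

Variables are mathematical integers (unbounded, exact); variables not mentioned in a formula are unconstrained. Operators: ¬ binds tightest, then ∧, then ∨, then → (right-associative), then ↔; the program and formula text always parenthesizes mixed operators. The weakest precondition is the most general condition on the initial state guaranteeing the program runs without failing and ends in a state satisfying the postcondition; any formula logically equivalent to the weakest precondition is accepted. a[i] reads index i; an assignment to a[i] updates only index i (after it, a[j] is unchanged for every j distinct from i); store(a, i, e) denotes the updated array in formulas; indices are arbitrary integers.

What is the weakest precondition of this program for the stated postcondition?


Working backward. After the program, the postcondition (3*t ≤ 4 ∧ (3*t - 1 = 1 ∨ vec[t] - t - 4 ≤ 3)) ↔ 3*y - 3*vec[0] - 3 ≤ -7 must hold; in canonical form it is (3*t ≤ 4 ∧ (3*t = 2 ∨ vec[t] ≤ t + 7)) ↔ 3*y ≤ 3*vec[0] - 4.
Before vec[t] := t - t - 3: (3*t ≤ 4 ∧ (3*t = 2 ∨ store(vec, t, -3)[t] ≤ t + 7)) ↔ 3*y ≤ 3*store(vec, t, -3)[0] - 4
Before vec[1] := y - y + 3: (3*t ≤ 4 ∧ (3*t = 2 ∨ store(store(vec, 1, 3), t, -3)[t] ≤ t + 7)) ↔ 3*y ≤ 3*store(store(vec, 1, 3), t, -3)[0] - 4
Before vec[y] := t + 6: (3*t ≤ 4 ∧ (3*t = 2 ∨ store(store(store(vec, y, t + 6), 1, 3), t, -3)[t] ≤ t + 7)) ↔ 3*y ≤ 3*store(store(store(vec, y, t + 6), 1, 3), t, -3)[0] - 4
Answer: WP = (3*t ≤ 4 ∧ (3*t = 2 ∨ store(store(store(vec, y, t + 6), 1, 3), t, -3)[t] ≤ t + 7)) ↔ 3*y ≤ 3*store(store(store(vec, y, t + 6), 1, 3), t, -3)[0] - 4


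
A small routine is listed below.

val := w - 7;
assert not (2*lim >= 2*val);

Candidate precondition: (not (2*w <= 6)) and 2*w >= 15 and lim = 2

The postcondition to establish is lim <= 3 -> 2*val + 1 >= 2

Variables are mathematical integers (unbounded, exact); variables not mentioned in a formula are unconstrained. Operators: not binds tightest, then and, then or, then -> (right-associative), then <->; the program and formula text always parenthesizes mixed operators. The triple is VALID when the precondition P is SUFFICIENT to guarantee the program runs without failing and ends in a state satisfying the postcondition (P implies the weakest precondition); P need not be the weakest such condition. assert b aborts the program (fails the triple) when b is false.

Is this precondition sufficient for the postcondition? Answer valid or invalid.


Working backward. After the program, the postcondition lim <= 3 -> 2*val + 1 >= 2 must hold; in canonical form it is lim <= 3 -> 2*val >= 1.
Before assert not (2*lim >= 2*val): (not (2*lim >= 2*val)) and (lim <= 3 -> 2*val >= 1)
Before val := w - 7: (not (2*lim >= 2*w - 14)) and (lim <= 3 -> 2*w >= 15)
The weakest precondition is (not (2*lim >= 2*w - 14)) and (lim <= 3 -> 2*w >= 15).
Check whether (not (2*w <= 6)) and 2*w >= 15 and lim = 2 implies it.
Countermodel: at the initial state lim = 2, w = 8, the precondition holds but the weakest precondition fails.
Answer: invalid


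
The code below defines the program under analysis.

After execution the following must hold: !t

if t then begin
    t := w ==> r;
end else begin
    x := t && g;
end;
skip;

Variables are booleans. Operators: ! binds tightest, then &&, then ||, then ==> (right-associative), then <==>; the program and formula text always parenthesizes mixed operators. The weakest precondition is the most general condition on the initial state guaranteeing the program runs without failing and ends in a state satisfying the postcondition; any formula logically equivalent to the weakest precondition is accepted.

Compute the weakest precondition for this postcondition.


Working backward. After the program, !t must hold.
Before skip: !t
Then branch requires !(w ==> r); else branch requires !t.
Before the if: t ==> (!(w ==> r))
Answer: WP = t ==> (!(w ==> r))


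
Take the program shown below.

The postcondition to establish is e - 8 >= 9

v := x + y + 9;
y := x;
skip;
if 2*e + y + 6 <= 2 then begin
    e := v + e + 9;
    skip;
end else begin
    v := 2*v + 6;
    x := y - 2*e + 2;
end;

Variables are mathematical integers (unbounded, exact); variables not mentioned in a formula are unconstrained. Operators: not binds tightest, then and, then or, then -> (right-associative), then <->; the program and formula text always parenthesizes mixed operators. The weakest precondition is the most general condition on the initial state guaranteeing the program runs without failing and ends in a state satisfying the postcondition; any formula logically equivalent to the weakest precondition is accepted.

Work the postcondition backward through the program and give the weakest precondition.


Working backward. After the program, the postcondition e - 8 >= 9 must hold; in canonical form it is e >= 17.
Then branch requires e + v >= 8; else branch requires e >= 17.
Before the if: (2*e + y <= -4 -> e + v >= 8) and ((not (2*e + y <= -4)) -> e >= 17)
Before skip: (2*e + y <= -4 -> e + v >= 8) and ((not (2*e + y <= -4)) -> e >= 17)
Before y := x: (2*e + x <= -4 -> e + v >= 8) and ((not (2*e + x <= -4)) -> e >= 17)
Before v := x + y + 9: (2*e + x <= -4 -> e + x + y >= -1) and ((not (2*e + x <= -4)) -> e >= 17)
Answer: WP = (2*e + x <= -4 -> e + x + y >= -1) and ((not (2*e + x <= -4)) -> e >= 17)


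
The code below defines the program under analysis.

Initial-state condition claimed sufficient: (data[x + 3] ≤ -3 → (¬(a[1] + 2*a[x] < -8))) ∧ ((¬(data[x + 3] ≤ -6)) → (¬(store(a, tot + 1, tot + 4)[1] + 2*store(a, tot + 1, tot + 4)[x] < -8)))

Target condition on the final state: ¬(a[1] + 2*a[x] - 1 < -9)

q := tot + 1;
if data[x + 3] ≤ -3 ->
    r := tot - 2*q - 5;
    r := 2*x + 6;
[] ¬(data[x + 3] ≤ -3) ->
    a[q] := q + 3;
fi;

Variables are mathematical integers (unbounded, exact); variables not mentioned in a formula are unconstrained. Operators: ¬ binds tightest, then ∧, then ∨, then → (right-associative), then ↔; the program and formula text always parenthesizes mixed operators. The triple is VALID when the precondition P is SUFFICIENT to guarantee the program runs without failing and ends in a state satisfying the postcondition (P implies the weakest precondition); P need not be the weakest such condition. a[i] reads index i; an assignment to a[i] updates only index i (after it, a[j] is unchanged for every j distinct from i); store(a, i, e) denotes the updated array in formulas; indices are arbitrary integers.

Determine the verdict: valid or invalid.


Working backward. After the program, the postcondition ¬(a[1] + 2*a[x] - 1 < -9) must hold; in canonical form it is ¬(a[1] + 2*a[x] < -8).
Then branch requires ¬(a[1] + 2*a[x] < -8); else branch requires ¬(store(a, q, q + 3)[1] + 2*store(a, q, q + 3)[x] < -8).
Before the if: (data[x + 3] ≤ -3 → (¬(a[1] + 2*a[x] < -8))) ∧ ((¬(data[x + 3] ≤ -3)) → (¬(store(a, q, q + 3)[1] + 2*store(a, q, q + 3)[x] < -8)))
Before q := tot + 1: (data[x + 3] ≤ -3 → (¬(a[1] + 2*a[x] < -8))) ∧ ((¬(data[x + 3] ≤ -3)) → (¬(store(a, tot + 1, tot + 4)[1] + 2*store(a, tot + 1, tot + 4)[x] < -8)))
The weakest precondition is (data[x + 3] ≤ -3 → (¬(a[1] + 2*a[x] < -8))) ∧ ((¬(data[x + 3] ≤ -3)) → (¬(store(a, tot + 1, tot + 4)[1] + 2*store(a, tot + 1, tot + 4)[x] < -8))).
Check whether (data[x + 3] ≤ -3 → (¬(a[1] + 2*a[x] < -8))) ∧ ((¬(data[x + 3] ≤ -6)) → (¬(store(a, tot + 1, tot + 4)[1] + 2*store(a, tot + 1, tot + 4)[x] < -8))) implies it.
Every state satisfying the precondition satisfies the weakest precondition: the implication holds.
Answer: valid


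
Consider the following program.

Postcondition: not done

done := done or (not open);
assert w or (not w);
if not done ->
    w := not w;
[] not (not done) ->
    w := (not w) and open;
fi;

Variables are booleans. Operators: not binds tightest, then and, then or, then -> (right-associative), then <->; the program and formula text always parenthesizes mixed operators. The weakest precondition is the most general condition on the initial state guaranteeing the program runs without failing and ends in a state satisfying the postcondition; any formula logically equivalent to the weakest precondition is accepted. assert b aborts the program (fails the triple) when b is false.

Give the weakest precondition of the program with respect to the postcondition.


Working backward. After the program, not done must hold.
Then branch requires not done; else branch requires not done.
Before the if: done -> (not done)
Before assert w or (not w): done -> (not done)
Before done := done or (not open): (done or (not open)) -> (not (done or (not open)))
Answer: WP = (done or (not open)) -> (not (done or (not open)))


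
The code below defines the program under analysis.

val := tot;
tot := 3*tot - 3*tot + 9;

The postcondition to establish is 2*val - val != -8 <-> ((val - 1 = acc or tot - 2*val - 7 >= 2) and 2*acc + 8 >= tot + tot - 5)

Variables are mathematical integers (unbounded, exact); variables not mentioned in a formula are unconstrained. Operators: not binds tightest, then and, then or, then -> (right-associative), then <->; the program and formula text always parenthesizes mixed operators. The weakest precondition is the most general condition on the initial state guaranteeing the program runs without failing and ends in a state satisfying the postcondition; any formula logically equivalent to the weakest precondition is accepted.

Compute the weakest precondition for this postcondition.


Working backward. After the program, the postcondition 2*val - val != -8 <-> ((val - 1 = acc or tot - 2*val - 7 >= 2) and 2*acc + 8 >= tot + tot - 5) must hold; in canonical form it is val != -8 <-> ((val = acc + 1 or tot >= 2*val + 9) and 2*acc >= 2*tot - 13).
Before tot := 3*tot - 3*tot + 9: val != -8 <-> ((val = acc + 1 or 2*val <= 0) and 2*acc >= 5)
Before val := tot: tot != -8 <-> ((tot = acc + 1 or 2*tot <= 0) and 2*acc >= 5)
Answer: WP = tot != -8 <-> ((tot = acc + 1 or 2*tot <= 0) and 2*acc >= 5)


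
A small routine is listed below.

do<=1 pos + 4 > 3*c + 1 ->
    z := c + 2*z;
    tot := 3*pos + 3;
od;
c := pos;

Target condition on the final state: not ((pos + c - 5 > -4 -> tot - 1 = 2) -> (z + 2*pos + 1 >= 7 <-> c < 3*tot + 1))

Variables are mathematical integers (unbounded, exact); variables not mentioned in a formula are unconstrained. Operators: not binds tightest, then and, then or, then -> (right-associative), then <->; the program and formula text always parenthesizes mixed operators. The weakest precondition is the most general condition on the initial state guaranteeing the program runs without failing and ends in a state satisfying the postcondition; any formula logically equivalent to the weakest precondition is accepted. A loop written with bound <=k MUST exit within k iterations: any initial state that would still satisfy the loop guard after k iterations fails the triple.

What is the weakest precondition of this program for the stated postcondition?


Working backward. After the program, the postcondition not ((pos + c - 5 > -4 -> tot - 1 = 2) -> (z + 2*pos + 1 >= 7 <-> c < 3*tot + 1)) must hold; in canonical form it is not ((c + pos > 1 -> tot = 3) -> (2*pos + z >= 6 <-> c < 3*tot + 1)).
Before c := pos: not ((2*pos > 1 -> tot = 3) -> (2*pos + z >= 6 <-> pos < 3*tot + 1))
Before the loop (bound <=1), unroll the exhaustion recursion (WP_0 = exit-now case; WP_j = one more guarded iteration, up to j = 1):
  WP_0: (not (pos > 3*c - 3)) and (not ((2*pos > 1 -> tot = 3) -> (2*pos + z >= 6 <-> pos < 3*tot + 1)))
  WP_1: (pos > 3*c - 3 -> ((not (pos > 3*c - 3)) and (not ((2*pos > 1 -> 3*pos = 0) -> (c + 2*pos + 2*z >= 6 <-> 8*pos > -10))))) and ((not (pos > 3*c - 3)) -> (not ((2*pos > 1 -> tot = 3) -> (2*pos + z >= 6 <-> pos < 3*tot + 1))))
So before the loop: (pos > 3*c - 3 -> ((not (pos > 3*c - 3)) and (not ((2*pos > 1 -> 3*pos = 0) -> (c + 2*pos + 2*z >= 6 <-> 8*pos > -10))))) and ((not (pos > 3*c - 3)) -> (not ((2*pos > 1 -> tot = 3) -> (2*pos + z >= 6 <-> pos < 3*tot + 1))))
Answer: WP = (pos > 3*c - 3 -> ((not (pos > 3*c - 3)) and (not ((2*pos > 1 -> 3*pos = 0) -> (c + 2*pos + 2*z >= 6 <-> 8*pos > -10))))) and ((not (pos > 3*c - 3)) -> (not ((2*pos > 1 -> tot = 3) -> (2*pos + z >= 6 <-> pos < 3*tot + 1))))


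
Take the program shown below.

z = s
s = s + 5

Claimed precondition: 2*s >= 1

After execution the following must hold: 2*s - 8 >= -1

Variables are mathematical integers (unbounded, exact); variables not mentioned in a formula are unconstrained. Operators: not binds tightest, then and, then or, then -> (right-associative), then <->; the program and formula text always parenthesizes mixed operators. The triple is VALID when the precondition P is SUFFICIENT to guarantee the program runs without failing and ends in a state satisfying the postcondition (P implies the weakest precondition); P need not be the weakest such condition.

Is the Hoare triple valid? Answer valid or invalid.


Working backward. After the program, the postcondition 2*s - 8 >= -1 must hold; in canonical form it is 2*s >= 7.
Before s := s + 5: 2*s >= -3
Before z := s: 2*s >= -3
The weakest precondition is 2*s >= -3.
Check whether 2*s >= 1 implies it.
Every state satisfying the precondition satisfies the weakest precondition: the implication holds.
Answer: valid


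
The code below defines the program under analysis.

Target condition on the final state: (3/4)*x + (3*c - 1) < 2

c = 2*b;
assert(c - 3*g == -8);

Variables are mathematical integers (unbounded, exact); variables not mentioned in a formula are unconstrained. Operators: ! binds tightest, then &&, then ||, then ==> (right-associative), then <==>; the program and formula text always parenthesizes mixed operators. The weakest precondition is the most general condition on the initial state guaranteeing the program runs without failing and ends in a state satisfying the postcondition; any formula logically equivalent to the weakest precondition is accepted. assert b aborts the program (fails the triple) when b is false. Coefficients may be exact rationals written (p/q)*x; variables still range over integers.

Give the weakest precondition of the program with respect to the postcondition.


Working backward. After the program, the postcondition (3/4)*x + (3*c - 1) < 2 must hold; in canonical form it is 3*c + (3/4)*x < 3.
Before assert c - 3*g == -8: c == 3*g - 8 && 3*c + (3/4)*x < 3
Before c := 2*b: 2*b == 3*g - 8 && 6*b + (3/4)*x < 3
Answer: WP = 2*b == 3*g - 8 && 6*b + (3/4)*x < 3


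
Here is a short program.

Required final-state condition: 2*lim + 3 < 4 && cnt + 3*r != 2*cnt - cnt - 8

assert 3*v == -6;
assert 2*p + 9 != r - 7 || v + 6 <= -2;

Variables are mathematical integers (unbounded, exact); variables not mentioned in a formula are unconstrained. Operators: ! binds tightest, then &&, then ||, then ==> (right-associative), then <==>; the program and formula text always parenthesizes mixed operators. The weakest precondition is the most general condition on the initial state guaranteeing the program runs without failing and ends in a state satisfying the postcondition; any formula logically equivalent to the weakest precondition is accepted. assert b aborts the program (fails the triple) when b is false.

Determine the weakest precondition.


Working backward. After the program, the postcondition 2*lim + 3 < 4 && cnt + 3*r != 2*cnt - cnt - 8 must hold; in canonical form it is 2*lim < 1 && 3*r != -8.
Before assert 2*p + 9 != r - 7 || v + 6 <= -2: (2*p != r - 16 || v <= -8) && 2*lim < 1 && 3*r != -8
Before assert 3*v == -6: 3*v == -6 && (2*p != r - 16 || v <= -8) && 2*lim < 1 && 3*r != -8
Answer: WP = 3*v == -6 && (2*p != r - 16 || v <= -8) && 2*lim < 1 && 3*r != -8


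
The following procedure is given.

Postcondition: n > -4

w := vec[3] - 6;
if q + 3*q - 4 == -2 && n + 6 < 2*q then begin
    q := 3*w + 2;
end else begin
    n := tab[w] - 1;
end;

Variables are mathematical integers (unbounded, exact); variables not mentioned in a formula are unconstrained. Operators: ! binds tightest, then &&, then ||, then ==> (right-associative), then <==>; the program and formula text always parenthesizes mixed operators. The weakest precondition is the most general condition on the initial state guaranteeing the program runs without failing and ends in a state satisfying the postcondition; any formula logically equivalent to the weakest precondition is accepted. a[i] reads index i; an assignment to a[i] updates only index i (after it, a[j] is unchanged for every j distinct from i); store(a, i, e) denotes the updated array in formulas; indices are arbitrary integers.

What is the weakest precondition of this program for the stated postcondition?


Working backward. After the program, n > -4 must hold.
Then branch requires n > -4; else branch requires tab[w] > -3.
Before the if: ((4*q == 2 && n < 2*q - 6) ==> n > -4) && ((!(4*q == 2 && n < 2*q - 6)) ==> tab[w] > -3)
Before w := vec[3] - 6: ((4*q == 2 && n < 2*q - 6) ==> n > -4) && ((!(4*q == 2 && n < 2*q - 6)) ==> tab[vec[3] - 6] > -3)
Answer: WP = ((4*q == 2 && n < 2*q - 6) ==> n > -4) && ((!(4*q == 2 && n < 2*q - 6)) ==> tab[vec[3] - 6] > -3)


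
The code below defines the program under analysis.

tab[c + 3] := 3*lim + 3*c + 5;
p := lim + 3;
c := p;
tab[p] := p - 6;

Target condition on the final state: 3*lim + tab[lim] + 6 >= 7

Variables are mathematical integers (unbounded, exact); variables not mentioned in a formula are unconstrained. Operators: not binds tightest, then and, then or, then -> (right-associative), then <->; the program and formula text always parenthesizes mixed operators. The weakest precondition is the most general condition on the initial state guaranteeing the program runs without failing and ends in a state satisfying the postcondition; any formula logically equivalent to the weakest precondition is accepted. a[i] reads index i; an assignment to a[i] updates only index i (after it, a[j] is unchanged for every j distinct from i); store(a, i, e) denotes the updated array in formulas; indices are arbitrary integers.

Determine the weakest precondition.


Working backward. After the program, the postcondition 3*lim + tab[lim] + 6 >= 7 must hold; in canonical form it is tab[lim] + 3*lim >= 1.
Before tab[p] := p - 6: store(tab, p, p - 6)[lim] + 3*lim >= 1
Before c := p: store(tab, p, p - 6)[lim] + 3*lim >= 1
Before p := lim + 3: store(tab, lim + 3, lim - 3)[lim] + 3*lim >= 1
Before tab[c + 3] := 3*lim + 3*c + 5: store(store(tab, c + 3, 3*c + 3*lim + 5), lim + 3, lim - 3)[lim] + 3*lim >= 1
Answer: WP = store(store(tab, c + 3, 3*c + 3*lim + 5), lim + 3, lim - 3)[lim] + 3*lim >= 1


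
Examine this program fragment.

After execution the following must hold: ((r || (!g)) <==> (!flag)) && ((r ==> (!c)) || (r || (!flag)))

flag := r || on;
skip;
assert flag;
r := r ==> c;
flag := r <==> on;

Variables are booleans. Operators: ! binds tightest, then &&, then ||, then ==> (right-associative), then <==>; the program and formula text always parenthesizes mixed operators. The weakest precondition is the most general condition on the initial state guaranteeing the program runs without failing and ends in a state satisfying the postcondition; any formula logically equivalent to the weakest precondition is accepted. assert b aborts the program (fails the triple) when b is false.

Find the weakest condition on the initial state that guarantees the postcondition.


Working backward. After the program, the postcondition ((r || (!g)) <==> (!flag)) && ((r ==> (!c)) || (r || (!flag))) must hold; in canonical form it is ((r || (!g)) <==> (!flag)) && ((r ==> (!c)) || r || (!flag)).
Before flag := r <==> on: ((r || (!g)) <==> (!(r <==> on))) && ((r ==> (!c)) || r || (!(r <==> on)))
Before r := r ==> c: (((r ==> c) || (!g)) <==> (!((r ==> c) <==> on))) && (((r ==> c) ==> (!c)) || (r ==> c) || (!((r ==> c) <==> on)))
Before assert flag: flag && (((r ==> c) || (!g)) <==> (!((r ==> c) <==> on))) && (((r ==> c) ==> (!c)) || (r ==> c) || (!((r ==> c) <==> on)))
Before skip: flag && (((r ==> c) || (!g)) <==> (!((r ==> c) <==> on))) && (((r ==> c) ==> (!c)) || (r ==> c) || (!((r ==> c) <==> on)))
Before flag := r || on: (r || on) && (((r ==> c) || (!g)) <==> (!((r ==> c) <==> on))) && (((r ==> c) ==> (!c)) || (r ==> c) || (!((r ==> c) <==> on)))
Answer: WP = (r || on) && (((r ==> c) || (!g)) <==> (!((r ==> c) <==> on))) && (((r ==> c) ==> (!c)) || (r ==> c) || (!((r ==> c) <==> on)))


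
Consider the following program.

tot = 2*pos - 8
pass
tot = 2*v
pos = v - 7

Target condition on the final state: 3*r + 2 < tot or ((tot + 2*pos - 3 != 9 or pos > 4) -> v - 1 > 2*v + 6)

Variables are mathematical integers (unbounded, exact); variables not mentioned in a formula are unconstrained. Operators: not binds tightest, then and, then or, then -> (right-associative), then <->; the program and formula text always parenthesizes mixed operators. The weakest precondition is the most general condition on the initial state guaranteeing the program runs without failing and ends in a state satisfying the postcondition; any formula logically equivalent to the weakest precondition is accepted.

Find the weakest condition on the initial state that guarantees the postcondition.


Working backward. After the program, the postcondition 3*r + 2 < tot or ((tot + 2*pos - 3 != 9 or pos > 4) -> v - 1 > 2*v + 6) must hold; in canonical form it is 3*r < tot - 2 or ((2*pos + tot != 12 or pos > 4) -> v < -7).
Before pos := v - 7: 3*r < tot - 2 or ((tot + 2*v != 26 or v > 11) -> v < -7)
Before tot := 2*v: 3*r < 2*v - 2 or ((4*v != 26 or v > 11) -> v < -7)
Before skip: 3*r < 2*v - 2 or ((4*v != 26 or v > 11) -> v < -7)
Before tot := 2*pos - 8: 3*r < 2*v - 2 or ((4*v != 26 or v > 11) -> v < -7)
Answer: WP = 3*r < 2*v - 2 or ((4*v != 26 or v > 11) -> v < -7)


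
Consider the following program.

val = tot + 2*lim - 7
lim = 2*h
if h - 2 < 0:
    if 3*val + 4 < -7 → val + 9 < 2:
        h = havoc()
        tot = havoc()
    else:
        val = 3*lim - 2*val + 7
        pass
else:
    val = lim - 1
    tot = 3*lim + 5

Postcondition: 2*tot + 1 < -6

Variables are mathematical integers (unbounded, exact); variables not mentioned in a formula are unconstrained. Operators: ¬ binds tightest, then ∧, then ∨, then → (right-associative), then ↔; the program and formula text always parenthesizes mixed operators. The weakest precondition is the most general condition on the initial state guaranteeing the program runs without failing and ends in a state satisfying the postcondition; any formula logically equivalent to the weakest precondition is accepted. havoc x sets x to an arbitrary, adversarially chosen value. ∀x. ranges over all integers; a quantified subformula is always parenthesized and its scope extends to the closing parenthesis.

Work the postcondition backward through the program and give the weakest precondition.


Working backward. After the program, the postcondition 2*tot + 1 < -6 must hold; in canonical form it is 2*tot < -7.
Then branch requires ((3*val < -11 → val < -7) → (∀tot_1. 2*tot_1 < -7)) ∧ ((¬(3*val < -11 → val < -7)) → 2*tot < -7); else branch requires 6*lim < -17.
Before the if: (h < 2 → (((3*val < -11 → val < -7) → (∀tot_1. 2*tot_1 < -7)) ∧ ((¬(3*val < -11 → val < -7)) → 2*tot < -7))) ∧ ((¬(h < 2)) → 6*lim < -17)
Before lim := 2*h: (h < 2 → (((3*val < -11 → val < -7) → (∀tot_1. 2*tot_1 < -7)) ∧ ((¬(3*val < -11 → val < -7)) → 2*tot < -7))) ∧ ((¬(h < 2)) → 12*h < -17)
Before val := tot + 2*lim - 7: (h < 2 → (((6*lim + 3*tot < 10 → 2*lim + tot < 0) → (∀tot_1. 2*tot_1 < -7)) ∧ ((¬(6*lim + 3*tot < 10 → 2*lim + tot < 0)) → 2*tot < -7))) ∧ ((¬(h < 2)) → 12*h < -17)
Answer: WP = (h < 2 → (((6*lim + 3*tot < 10 → 2*lim + tot < 0) → (∀tot_1. 2*tot_1 < -7)) ∧ ((¬(6*lim + 3*tot < 10 → 2*lim + tot < 0)) → 2*tot < -7))) ∧ ((¬(h < 2)) → 12*h < -17)


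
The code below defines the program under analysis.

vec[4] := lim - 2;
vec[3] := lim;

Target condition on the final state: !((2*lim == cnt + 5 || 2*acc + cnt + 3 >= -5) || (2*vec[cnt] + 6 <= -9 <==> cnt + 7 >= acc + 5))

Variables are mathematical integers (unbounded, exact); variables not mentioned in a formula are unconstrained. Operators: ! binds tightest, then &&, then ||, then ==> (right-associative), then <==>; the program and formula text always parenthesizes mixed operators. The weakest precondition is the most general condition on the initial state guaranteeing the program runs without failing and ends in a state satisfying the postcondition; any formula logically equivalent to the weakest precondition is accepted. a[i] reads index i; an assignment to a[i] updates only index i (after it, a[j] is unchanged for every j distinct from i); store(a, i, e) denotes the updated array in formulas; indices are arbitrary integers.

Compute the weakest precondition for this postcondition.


Working backward. After the program, the postcondition !((2*lim == cnt + 5 || 2*acc + cnt + 3 >= -5) || (2*vec[cnt] + 6 <= -9 <==> cnt + 7 >= acc + 5)) must hold; in canonical form it is !(2*lim == cnt + 5 || 2*acc + cnt >= -8 || (2*vec[cnt] <= -15 <==> cnt >= acc - 2)).
Before vec[3] := lim: !(2*lim == cnt + 5 || 2*acc + cnt >= -8 || (2*store(vec, 3, lim)[cnt] <= -15 <==> cnt >= acc - 2))
Before vec[4] := lim - 2: !(2*lim == cnt + 5 || 2*acc + cnt >= -8 || (2*store(store(vec, 4, lim - 2), 3, lim)[cnt] <= -15 <==> cnt >= acc - 2))
Answer: WP = !(2*lim == cnt + 5 || 2*acc + cnt >= -8 || (2*store(store(vec, 4, lim - 2), 3, lim)[cnt] <= -15 <==> cnt >= acc - 2))


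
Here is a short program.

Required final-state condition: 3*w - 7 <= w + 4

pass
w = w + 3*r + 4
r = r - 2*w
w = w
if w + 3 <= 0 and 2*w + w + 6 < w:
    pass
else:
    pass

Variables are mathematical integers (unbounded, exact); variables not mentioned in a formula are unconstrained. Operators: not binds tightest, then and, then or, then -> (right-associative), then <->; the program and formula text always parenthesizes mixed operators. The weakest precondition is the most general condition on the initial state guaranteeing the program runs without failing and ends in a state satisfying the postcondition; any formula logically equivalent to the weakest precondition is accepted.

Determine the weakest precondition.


Working backward. After the program, the postcondition 3*w - 7 <= w + 4 must hold; in canonical form it is 2*w <= 11.
Then branch requires 2*w <= 11; else branch requires 2*w <= 11.
Before the if: ((w <= -3 and 2*w < -6) -> 2*w <= 11) and ((not (w <= -3 and 2*w < -6)) -> 2*w <= 11)
Before w := w: ((w <= -3 and 2*w < -6) -> 2*w <= 11) and ((not (w <= -3 and 2*w < -6)) -> 2*w <= 11)
Before r := r - 2*w: ((w <= -3 and 2*w < -6) -> 2*w <= 11) and ((not (w <= -3 and 2*w < -6)) -> 2*w <= 11)
Before w := w + 3*r + 4: ((3*r + w <= -7 and 6*r + 2*w < -14) -> 6*r + 2*w <= 3) and ((not (3*r + w <= -7 and 6*r + 2*w < -14)) -> 6*r + 2*w <= 3)
Before skip: ((3*r + w <= -7 and 6*r + 2*w < -14) -> 6*r + 2*w <= 3) and ((not (3*r + w <= -7 and 6*r + 2*w < -14)) -> 6*r + 2*w <= 3)
Answer: WP = ((3*r + w <= -7 and 6*r + 2*w < -14) -> 6*r + 2*w <= 3) and ((not (3*r + w <= -7 and 6*r + 2*w < -14)) -> 6*r + 2*w <= 3)


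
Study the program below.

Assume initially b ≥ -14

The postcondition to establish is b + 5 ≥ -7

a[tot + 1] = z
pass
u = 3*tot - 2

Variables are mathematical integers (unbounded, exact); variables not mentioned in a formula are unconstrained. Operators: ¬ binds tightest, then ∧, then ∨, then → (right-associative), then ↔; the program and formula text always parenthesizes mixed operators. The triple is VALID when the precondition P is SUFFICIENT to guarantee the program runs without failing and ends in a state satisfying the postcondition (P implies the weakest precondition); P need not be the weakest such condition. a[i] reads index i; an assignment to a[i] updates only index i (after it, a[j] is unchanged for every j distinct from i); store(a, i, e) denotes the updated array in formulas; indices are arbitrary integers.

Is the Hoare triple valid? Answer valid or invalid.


Working backward. After the program, the postcondition b + 5 ≥ -7 must hold; in canonical form it is b ≥ -12.
Before u := 3*tot - 2: b ≥ -12
Before skip: b ≥ -12
Before a[tot + 1] := z: b ≥ -12
The weakest precondition is b ≥ -12.
Check whether b ≥ -14 implies it.
Countermodel: at the initial state b = -14, the precondition holds but the weakest precondition fails.
Answer: invalid


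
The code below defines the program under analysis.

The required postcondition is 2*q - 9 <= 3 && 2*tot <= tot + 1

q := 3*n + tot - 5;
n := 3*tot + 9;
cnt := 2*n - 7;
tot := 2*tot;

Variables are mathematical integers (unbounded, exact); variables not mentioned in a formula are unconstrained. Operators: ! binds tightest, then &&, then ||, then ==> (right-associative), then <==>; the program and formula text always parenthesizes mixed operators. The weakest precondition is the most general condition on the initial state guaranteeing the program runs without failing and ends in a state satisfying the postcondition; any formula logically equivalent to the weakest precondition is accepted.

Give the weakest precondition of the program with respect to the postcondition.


Working backward. After the program, the postcondition 2*q - 9 <= 3 && 2*tot <= tot + 1 must hold; in canonical form it is 2*q <= 12 && tot <= 1.
Before tot := 2*tot: 2*q <= 12 && 2*tot <= 1
Before cnt := 2*n - 7: 2*q <= 12 && 2*tot <= 1
Before n := 3*tot + 9: 2*q <= 12 && 2*tot <= 1
Before q := 3*n + tot - 5: 6*n + 2*tot <= 22 && 2*tot <= 1
Answer: WP = 6*n + 2*tot <= 22 && 2*tot <= 1


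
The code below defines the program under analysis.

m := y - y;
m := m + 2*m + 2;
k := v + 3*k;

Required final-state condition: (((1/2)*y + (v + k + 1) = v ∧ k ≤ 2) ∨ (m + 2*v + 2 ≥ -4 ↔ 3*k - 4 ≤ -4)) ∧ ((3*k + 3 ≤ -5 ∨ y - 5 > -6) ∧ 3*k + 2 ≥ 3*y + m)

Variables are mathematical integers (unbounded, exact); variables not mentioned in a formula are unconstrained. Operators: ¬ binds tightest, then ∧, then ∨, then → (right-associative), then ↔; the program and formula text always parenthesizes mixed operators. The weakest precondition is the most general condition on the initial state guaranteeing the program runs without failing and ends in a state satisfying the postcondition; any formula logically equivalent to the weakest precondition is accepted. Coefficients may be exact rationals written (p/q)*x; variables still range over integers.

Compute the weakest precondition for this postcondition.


Working backward. After the program, the postcondition (((1/2)*y + (v + k + 1) = v ∧ k ≤ 2) ∨ (m + 2*v + 2 ≥ -4 ↔ 3*k - 4 ≤ -4)) ∧ ((3*k + 3 ≤ -5 ∨ y - 5 > -6) ∧ 3*k + 2 ≥ 3*y + m) must hold; in canonical form it is ((k + (1/2)*y = -1 ∧ k ≤ 2) ∨ (m + 2*v ≥ -6 ↔ 3*k ≤ 0)) ∧ (3*k ≤ -8 ∨ y > -1) ∧ 3*k ≥ m + 3*y - 2.
Before k := v + 3*k: ((3*k + v + (1/2)*y = -1 ∧ 3*k + v ≤ 2) ∨ (m + 2*v ≥ -6 ↔ 9*k + 3*v ≤ 0)) ∧ (9*k + 3*v ≤ -8 ∨ y > -1) ∧ 9*k + 3*v ≥ m + 3*y - 2
Before m := m + 2*m + 2: ((3*k + v + (1/2)*y = -1 ∧ 3*k + v ≤ 2) ∨ (3*m + 2*v ≥ -8 ↔ 9*k + 3*v ≤ 0)) ∧ (9*k + 3*v ≤ -8 ∨ y > -1) ∧ 9*k + 3*v ≥ 3*m + 3*y
Before m := y - y: ((3*k + v + (1/2)*y = -1 ∧ 3*k + v ≤ 2) ∨ (2*v ≥ -8 ↔ 9*k + 3*v ≤ 0)) ∧ (9*k + 3*v ≤ -8 ∨ y > -1) ∧ 9*k + 3*v ≥ 3*y
Answer: WP = ((3*k + v + (1/2)*y = -1 ∧ 3*k + v ≤ 2) ∨ (2*v ≥ -8 ↔ 9*k + 3*v ≤ 0)) ∧ (9*k + 3*v ≤ -8 ∨ y > -1) ∧ 9*k + 3*v ≥ 3*y


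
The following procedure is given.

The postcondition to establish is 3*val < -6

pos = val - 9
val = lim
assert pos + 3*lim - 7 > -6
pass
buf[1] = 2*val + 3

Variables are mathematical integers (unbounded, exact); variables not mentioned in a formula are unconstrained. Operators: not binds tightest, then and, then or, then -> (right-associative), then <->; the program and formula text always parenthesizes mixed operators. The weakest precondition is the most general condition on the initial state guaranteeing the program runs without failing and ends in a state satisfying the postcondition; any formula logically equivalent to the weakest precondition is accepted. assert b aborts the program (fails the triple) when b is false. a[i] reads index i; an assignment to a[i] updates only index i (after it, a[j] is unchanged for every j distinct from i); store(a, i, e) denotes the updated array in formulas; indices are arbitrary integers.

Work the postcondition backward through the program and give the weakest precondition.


Working backward. After the program, 3*val < -6 must hold.
Before buf[1] := 2*val + 3: 3*val < -6
Before skip: 3*val < -6
Before assert pos + 3*lim - 7 > -6: 3*lim + pos > 1 and 3*val < -6
Before val := lim: 3*lim + pos > 1 and 3*lim < -6
Before pos := val - 9: 3*lim + val > 10 and 3*lim < -6
Answer: WP = 3*lim + val > 10 and 3*lim < -6


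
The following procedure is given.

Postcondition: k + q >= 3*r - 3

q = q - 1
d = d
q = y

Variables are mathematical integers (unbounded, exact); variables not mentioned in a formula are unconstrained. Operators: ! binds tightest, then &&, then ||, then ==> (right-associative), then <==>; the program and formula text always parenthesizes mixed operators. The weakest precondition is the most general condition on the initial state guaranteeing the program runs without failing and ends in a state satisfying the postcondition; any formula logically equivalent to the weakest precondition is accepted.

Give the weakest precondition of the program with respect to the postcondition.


Working backward. After the program, k + q >= 3*r - 3 must hold.
Before q := y: k + y >= 3*r - 3
Before d := d: k + y >= 3*r - 3
Before q := q - 1: k + y >= 3*r - 3
Answer: WP = k + y >= 3*r - 3
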